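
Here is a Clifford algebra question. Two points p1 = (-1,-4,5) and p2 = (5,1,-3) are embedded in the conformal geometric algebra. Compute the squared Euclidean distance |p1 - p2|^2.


p1 - p2 = (-6, -5, 8)
|p1 - p2|^2 = (-6)^2 + (-5)^2 + 8^2
= 36 + 25 + 64
= 125


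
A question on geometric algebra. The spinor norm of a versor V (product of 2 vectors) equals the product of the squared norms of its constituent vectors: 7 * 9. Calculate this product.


Spinor norm N(V) = |v1|^2 * |v2|^2 * ... * |v2|^2
= 7 * 9
Running product: 7, 63
N(V) = 63


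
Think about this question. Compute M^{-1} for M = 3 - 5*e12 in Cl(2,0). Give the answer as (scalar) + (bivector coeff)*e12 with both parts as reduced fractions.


M = 3 - 5*e12, where e12^2 = -1.
Since M commutes with its reverse ~M = a - b*e12, M * ~M = a^2 - b^2*e12^2 = a^2 + b^2.
So M^{-1} = ~M / (a^2 + b^2) = (a - b*e12)/(a^2 + b^2).
a^2 + b^2 = 9 + 25 = 34
Scalar part = 3/34 = 3/34
Bivector coeff = 5/34 = 5/34
M^{-1} = 3/34 + 5/34*e12


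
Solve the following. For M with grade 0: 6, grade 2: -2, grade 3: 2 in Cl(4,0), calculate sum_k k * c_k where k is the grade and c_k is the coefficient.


Grade-weighted sum = sum of grade_k * coefficient_k
0*6 = 0
2*(-2) = -4
3*2 = 6
Total = 0 + (-4) + 6 = 2


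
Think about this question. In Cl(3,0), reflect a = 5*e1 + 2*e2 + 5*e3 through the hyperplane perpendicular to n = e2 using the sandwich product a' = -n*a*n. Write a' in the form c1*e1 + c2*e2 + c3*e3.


Reflection formula: a' = -n*a*n, with n = e2 (unit vector, n^2 = 1).
For reflection through hyperplane perp to e2:
The component along e2 flips sign, others stay.
a = (5, 2, 5)
a' = (5, -2, 5)
a' = 5*e1 - 2*e2 + 5*e3


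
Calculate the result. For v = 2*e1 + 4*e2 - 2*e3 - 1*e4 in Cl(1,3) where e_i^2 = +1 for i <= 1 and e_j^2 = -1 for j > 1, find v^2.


v^2 = sum of c_i^2 * e_i^2
Positive signature terms (e_i^2 = +1): 2^2 = 4
Negative signature terms (e_j^2 = -1): 4^2 + (-2)^2 + (-1)^2 = 21
v^2 = 4 - 21 = -17


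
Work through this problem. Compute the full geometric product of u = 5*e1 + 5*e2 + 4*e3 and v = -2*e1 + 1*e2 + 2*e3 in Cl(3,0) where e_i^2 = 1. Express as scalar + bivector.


In Cl(3,0): e_i^2 = 1, e_ie_j = -e_je_i for i != j.
Scalar part = u . v = 5*(-2) + 5*1 + 4*2
= -10 + 5 + 8 = 3
e12 coeff = 5*1 - 5*(-2) = 5 - (-10) = 15
e13 coeff = 5*2 - 4*(-2) = 10 - (-8) = 18
e23 coeff = 5*2 - 4*1 = 10 - 4 = 6
uv = 3 + 15*e12 + 18*e13 + 6*e23


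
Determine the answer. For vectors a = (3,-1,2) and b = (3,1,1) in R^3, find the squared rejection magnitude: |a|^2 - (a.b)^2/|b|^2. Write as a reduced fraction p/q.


|a|^2 = 3^2 + (-1)^2 + 2^2 = 14
|b|^2 = 3^2 + 1^2 + 1^2 = 11
a . b = 3*3 + (-1)*1 + 2*1 = 10
(a.b)^2 = 10^2 = 100
|rej|^2 = 14 - 100/11
= (154 - 100)/11
= 54/11
In lowest terms: 54/11


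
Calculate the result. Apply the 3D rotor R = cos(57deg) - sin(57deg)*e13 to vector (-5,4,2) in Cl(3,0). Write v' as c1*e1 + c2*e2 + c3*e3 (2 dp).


Rotor R = cos(57deg) - sin(57deg)*e13
Rotation angle theta = 2 * 57 = 114 degrees in the e13 plane (e1 -> e3).
The component perpendicular to the plane (e2) is invariant: v'_2 = v2 = 4.00
cos(114deg) = -0.4067, sin(114deg) = 0.9135
v'_1 = v1*cos(theta) - v3*sin(theta) = -5*(-0.4067) - 2*0.9135 = 0.21
v'_3 = v1*sin(theta) + v3*cos(theta) = -5*0.9135 + 2*(-0.4067) = -5.38
v' = 0.21*e1 + 4.00*e2 - 5.38*e3


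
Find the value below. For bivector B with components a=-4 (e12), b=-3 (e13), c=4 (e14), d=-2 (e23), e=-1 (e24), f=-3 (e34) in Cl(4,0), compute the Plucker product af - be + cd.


Plucker relation: af - be + cd
a*f = (-4)*(-3) = 12
b*e = (-3)*(-1) = 3
c*d = 4*(-2) = -8
af - be + cd = 12 - 3 + (-8)
= 1


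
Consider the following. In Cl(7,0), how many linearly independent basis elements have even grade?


Even subalgebra dimension = 2^(n-1)
n = 7 + 0 = 7
2^(7 - 1) = 2^6 = 64
Verification: sum of C(7,k) for even k = 1 + 21 + 35 + 7 = 64
Result = 64


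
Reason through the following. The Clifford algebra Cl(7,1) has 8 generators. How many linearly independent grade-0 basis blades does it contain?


Number of grade-k basis blades in Cl(p,q) with n = p + q is C(n, k).
n = 7 + 1 = 8
C(8, 0) = 8! / (0! * 8!)
= 40320 / (1 * 40320)
= 1


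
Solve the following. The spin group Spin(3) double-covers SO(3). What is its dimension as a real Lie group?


Spin(n) double-covers SO(n); both have Lie algebra so(n) of dimension n(n-1)/2.
n = 3
n(n-1) = 3 * 2 = 6
dim Spin(3) = 6/2 = 3


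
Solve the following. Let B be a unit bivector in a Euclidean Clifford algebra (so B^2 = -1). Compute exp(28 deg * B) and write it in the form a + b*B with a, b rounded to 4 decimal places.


For a unit bivector B with B^2 = -1, the exponential series gives
e^(theta*B) = cos(theta) + sin(theta)*B (the GA analogue of Euler's formula).
theta = 28 degrees = 0.488692 rad
cos(28 deg) = 0.8829
sin(28 deg) = 0.4695
exp(theta*B) = 0.8829 + 0.4695*B


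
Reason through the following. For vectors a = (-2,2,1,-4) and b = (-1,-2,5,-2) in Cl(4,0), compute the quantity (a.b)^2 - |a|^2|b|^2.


a . b = (-2)*(-1) + 2*(-2) + 1*5 + (-4)*(-2)
= 2 + (-4) + 5 + 8 = 11
|a|^2 = (-2)^2 + 2^2 + 1^2 + (-4)^2 = 25
|b|^2 = (-1)^2 + (-2)^2 + 5^2 + (-2)^2 = 34
(a.b)^2 = 11^2 = 121
|a|^2 * |b|^2 = 25 * 34 = 850
Result = 121 - 850 = -729


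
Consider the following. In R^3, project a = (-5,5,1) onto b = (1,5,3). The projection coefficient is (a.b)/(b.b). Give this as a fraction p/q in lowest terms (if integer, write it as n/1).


Projection coefficient = (a . b) / (b . b)
a . b = (-5)*1 + 5*5 + 1*3
= -5 + 25 + 3 = 23
b . b = 1^2 + 5^2 + 3^2
= 1 + 25 + 9 = 35
Coefficient = 23/35
In lowest terms: 23/35


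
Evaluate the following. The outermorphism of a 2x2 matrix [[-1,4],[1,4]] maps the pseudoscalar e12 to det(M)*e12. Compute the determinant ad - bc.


The outermorphism of a linear map f sends e1^e2 to f(e1)^f(e2).
f(e1) = -1*e1 + 1*e2
f(e2) = 4*e1 + 4*e2
f(e1) ^ f(e2) = (-1*e1 + 1*e2) ^ (4*e1 + 4*e2)
= (-1)*4*e12 + 1*4*e21
= (-4 - 4)*e12
= -8*e12
Coefficient = -8


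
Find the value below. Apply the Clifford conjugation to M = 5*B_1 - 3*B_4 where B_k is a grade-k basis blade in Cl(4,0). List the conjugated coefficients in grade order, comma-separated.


Clifford conjugate sign for grade k: (-1)^(k(k+1)/2)
Grade 1: (-1)^(1*2/2) = (-1)^1 = -1, coeff 5 -> -5
Grade 4: (-1)^(4*5/2) = (-1)^10 = 1, coeff -3 -> -3
Conjugated coefficients: -5, -3


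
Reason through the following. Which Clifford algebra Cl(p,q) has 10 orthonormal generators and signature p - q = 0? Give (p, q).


We need p + q = 10 and p - q = 0.
Adding: 2p = 10 + 0 = 10, so p = 5.
Then q = 10 - 5 = 5.
(p, q) = (5, 5)


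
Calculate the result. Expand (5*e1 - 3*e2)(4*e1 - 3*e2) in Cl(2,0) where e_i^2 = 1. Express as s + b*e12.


Expand: (5*e1 - 3*e2)(4*e1 - 3*e2)
= 5*4*e1e1 + 5*(-3)*e1e2 + (-3)*4*e2e1 + (-3)*(-3)*e2e2
Using e1^2 = e2^2 = 1, e2e1 = -e1e2:
Scalar part s = 5*4 + (-3)*(-3) = 20 + 9 = 29
Bivector part b = 5*(-3) - (-3)*4 = -15 - (-12) = -3
uv = 29 - 3*e12


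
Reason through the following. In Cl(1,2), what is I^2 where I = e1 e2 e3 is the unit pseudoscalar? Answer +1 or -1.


The pseudoscalar I = e1...e_n (product of all n generators) of Cl(p,q) satisfies I^2 = (-1)^(q + n(n-1)/2).
p = 1, q = 2, n = p + q = 3
n(n-1)/2 = 3 * 2 / 2 = 3
Exponent = q + n(n-1)/2 = 2 + 3 = 5
I^2 = (-1)^5 = -1


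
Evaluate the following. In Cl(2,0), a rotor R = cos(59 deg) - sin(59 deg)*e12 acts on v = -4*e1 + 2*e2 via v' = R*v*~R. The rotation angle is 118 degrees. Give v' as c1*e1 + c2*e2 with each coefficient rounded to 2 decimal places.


Rotor R = cos(59deg) - sin(59deg)*e12
Rotation angle theta = 2 * 59 = 118 degrees
v' = R*v*~R rotates v by theta.
cos(118deg) = -0.4695, sin(118deg) = 0.8829
v'_1 = -4*cos(118deg) - 2*sin(118deg)
= -4*(-0.4695) - 2*0.8829
= 0.11
v'_2 = -4*sin(118deg) + 2*cos(118deg)
= -4*0.8829 + 2*(-0.4695)
= -4.47
v' = 0.11*e1 - 4.47*e2


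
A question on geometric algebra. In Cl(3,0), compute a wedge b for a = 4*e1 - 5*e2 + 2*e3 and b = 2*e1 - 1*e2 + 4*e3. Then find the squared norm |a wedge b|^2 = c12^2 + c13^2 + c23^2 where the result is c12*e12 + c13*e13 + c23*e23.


a wedge b = (a1*b2 - a2*b1)*e12 + (a1*b3 - a3*b1)*e13 + (a2*b3 - a3*b2)*e23
e12 coeff: 4*(-1) - (-5)*2 = -4 - (-10) = 6
e13 coeff: 4*4 - 2*2 = 16 - 4 = 12
e23 coeff: (-5)*4 - 2*(-1) = -20 - (-2) = -18
|a wedge b|^2 = 6^2 + 12^2 + (-18)^2
= 36 + 144 + 324
= 504


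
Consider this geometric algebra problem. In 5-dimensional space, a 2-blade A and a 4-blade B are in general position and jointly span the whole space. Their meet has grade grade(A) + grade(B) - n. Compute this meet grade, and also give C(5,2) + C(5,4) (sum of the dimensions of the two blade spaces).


Meet grade = grade(A) + grade(B) - n
= 2 + 4 - 5 = 1
C(5,2) = 10
C(5,4) = 5
dim_A + dim_B = 10 + 5 = 15


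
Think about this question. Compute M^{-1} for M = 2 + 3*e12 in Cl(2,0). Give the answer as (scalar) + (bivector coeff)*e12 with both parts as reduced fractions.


M = 2 + 3*e12, where e12^2 = -1.
Since M commutes with its reverse ~M = a - b*e12, M * ~M = a^2 - b^2*e12^2 = a^2 + b^2.
So M^{-1} = ~M / (a^2 + b^2) = (a - b*e12)/(a^2 + b^2).
a^2 + b^2 = 4 + 9 = 13
Scalar part = 2/13 = 2/13
Bivector coeff = -3/13 = -3/13
M^{-1} = 2/13 - 3/13*e12


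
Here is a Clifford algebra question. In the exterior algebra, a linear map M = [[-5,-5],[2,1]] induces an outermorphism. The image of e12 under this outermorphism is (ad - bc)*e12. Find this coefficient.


The outermorphism of a linear map f sends e1^e2 to f(e1)^f(e2).
f(e1) = -5*e1 + 2*e2
f(e2) = -5*e1 + 1*e2
f(e1) ^ f(e2) = (-5*e1 + 2*e2) ^ (-5*e1 + 1*e2)
= (-5)*1*e12 + 2*(-5)*e21
= (-5 - (-10))*e12
= 5*e12
Coefficient = 5


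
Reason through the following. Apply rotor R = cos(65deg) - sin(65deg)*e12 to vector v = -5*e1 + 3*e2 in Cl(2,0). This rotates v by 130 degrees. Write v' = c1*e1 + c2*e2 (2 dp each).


Rotor R = cos(65deg) - sin(65deg)*e12
Rotation angle theta = 2 * 65 = 130 degrees
v' = R*v*~R rotates v by theta.
cos(130deg) = -0.6428, sin(130deg) = 0.7660
v'_1 = -5*cos(130deg) - 3*sin(130deg)
= -5*(-0.6428) - 3*0.7660
= 0.92
v'_2 = -5*sin(130deg) + 3*cos(130deg)
= -5*0.7660 + 3*(-0.6428)
= -5.76
v' = 0.92*e1 - 5.76*e2


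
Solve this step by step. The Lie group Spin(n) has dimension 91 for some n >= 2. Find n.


dim Spin(n) = dim so(n) = n(n-1)/2.
Solve n(n-1)/2 = 91, i.e. n^2 - n - 182 = 0.
Discriminant = 1 + 8*91 = 729
n = (1 + sqrt(729))/2 = (1 + 27)/2 = 14


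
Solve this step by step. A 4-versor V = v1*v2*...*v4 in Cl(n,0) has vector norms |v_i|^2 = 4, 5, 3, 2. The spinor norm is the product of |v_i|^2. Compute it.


Spinor norm N(V) = |v1|^2 * |v2|^2 * ... * |v4|^2
= 4 * 5 * 3 * 2
Running product: 4, 20, 60, 120
N(V) = 120


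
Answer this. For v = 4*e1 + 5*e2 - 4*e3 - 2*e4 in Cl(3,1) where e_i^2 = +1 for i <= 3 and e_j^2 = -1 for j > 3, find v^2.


v^2 = sum of c_i^2 * e_i^2
Positive signature terms (e_i^2 = +1): 4^2 + 5^2 + (-4)^2 = 57
Negative signature terms (e_j^2 = -1): (-2)^2 = 4
v^2 = 57 - 4 = 53


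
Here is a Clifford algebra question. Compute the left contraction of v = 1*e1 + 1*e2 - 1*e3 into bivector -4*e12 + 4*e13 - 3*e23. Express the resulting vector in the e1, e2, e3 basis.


Left contraction v _| B = <vB>_1 (grade-1 part of the geometric product vB).
Using e1_|e12 = e2, e2_|e12 = -e1, e1_|e13 = e3, e3_|e13 = -e1, e2_|e23 = e3, e3_|e23 = -e2:
e1 coeff: -v2*b12 - v3*b13 = -(1)*(-4) - (-1)*(4) = 8
e2 coeff: v1*b12 - v3*b23 = (1)*(-4) - (-1)*(-3) = -7
e3 coeff: v1*b13 + v2*b23 = (1)*(4) + (1)*(-3) = 1
v _| B = 8*e1 - 7*e2 + 1*e3


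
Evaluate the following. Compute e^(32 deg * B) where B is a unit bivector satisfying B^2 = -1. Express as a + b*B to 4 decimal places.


For a unit bivector B with B^2 = -1, the exponential series gives
e^(theta*B) = cos(theta) + sin(theta)*B (the GA analogue of Euler's formula).
theta = 32 degrees = 0.558505 rad
cos(32 deg) = 0.8480
sin(32 deg) = 0.5299
exp(theta*B) = 0.8480 + 0.5299*B


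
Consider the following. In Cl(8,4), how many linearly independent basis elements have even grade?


Even subalgebra dimension = 2^(n-1)
n = 8 + 4 = 12
2^(12 - 1) = 2^11 = 2048
Verification: sum of C(12,k) for even k = 1 + 66 + 495 + 924 + 495 + 66 + 1 = 2048
Result = 2048


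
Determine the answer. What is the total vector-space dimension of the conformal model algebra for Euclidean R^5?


The conformal model of R^5 uses Cl(6,1): the 5 Euclidean generators plus two extra orthogonal generators e+ (e+^2 = +1) and e- (e-^2 = -1), from which the null vectors e0, einf are built.
Number of generators m = 5 + 2 = 7.
dim Cl(p,q) = 2^m = 2^7 = 128


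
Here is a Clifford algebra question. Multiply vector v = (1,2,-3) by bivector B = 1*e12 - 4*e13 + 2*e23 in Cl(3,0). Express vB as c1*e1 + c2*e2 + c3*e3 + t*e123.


vB has grade-1 (vector) and grade-3 (trivector) parts: vB = (v _| B) + (v ^ B).
Vector part <vB>_1:
  e1: -v2*b12 - v3*b13 = -(2)*(1) - (-3)*(-4) = -14
  e2: v1*b12 - v3*b23 = (1)*(1) - (-3)*(2) = 7
  e3: v1*b13 + v2*b23 = (1)*(-4) + (2)*(2) = 0
Trivector part <vB>_3:
  e123: v1*b23 - v2*b13 + v3*b12 = (1)*(2) - (2)*(-4) + (-3)*(1) = 7
vB = -14*e1 + 7*e2 + 0*e3 + 7*e123


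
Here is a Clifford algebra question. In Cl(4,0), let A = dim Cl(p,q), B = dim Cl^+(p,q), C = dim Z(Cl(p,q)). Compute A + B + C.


n = 4 + 0 = 4
Total dim = 2^4 = 16
Even subalgebra dim = 2^3 = 8
n is even, so center dim = 1
Sum = 16 + 8 + 1 = 25


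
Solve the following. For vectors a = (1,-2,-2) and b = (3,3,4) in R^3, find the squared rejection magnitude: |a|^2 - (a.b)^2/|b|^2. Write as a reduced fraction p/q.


|a|^2 = 1^2 + (-2)^2 + (-2)^2 = 9
|b|^2 = 3^2 + 3^2 + 4^2 = 34
a . b = 1*3 + (-2)*3 + (-2)*4 = -11
(a.b)^2 = (-11)^2 = 121
|rej|^2 = 9 - 121/34
= (306 - 121)/34
= 185/34
In lowest terms: 185/34


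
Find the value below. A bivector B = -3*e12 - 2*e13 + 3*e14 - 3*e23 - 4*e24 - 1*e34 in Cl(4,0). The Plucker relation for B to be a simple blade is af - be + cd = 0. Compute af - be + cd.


Plucker relation: af - be + cd
a*f = (-3)*(-1) = 3
b*e = (-2)*(-4) = 8
c*d = 3*(-3) = -9
af - be + cd = 3 - 8 + (-9)
= -14


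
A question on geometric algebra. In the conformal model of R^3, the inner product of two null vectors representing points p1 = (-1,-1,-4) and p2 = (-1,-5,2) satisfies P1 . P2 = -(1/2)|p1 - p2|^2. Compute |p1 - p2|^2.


p1 - p2 = (0, 4, -6)
|p1 - p2|^2 = 0^2 + 4^2 + (-6)^2
= 0 + 16 + 36
= 52


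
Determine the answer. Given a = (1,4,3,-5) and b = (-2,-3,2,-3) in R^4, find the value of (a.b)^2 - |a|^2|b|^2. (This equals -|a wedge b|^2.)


a . b = 1*(-2) + 4*(-3) + 3*2 + (-5)*(-3)
= -2 + (-12) + 6 + 15 = 7
|a|^2 = 1^2 + 4^2 + 3^2 + (-5)^2 = 51
|b|^2 = (-2)^2 + (-3)^2 + 2^2 + (-3)^2 = 26
(a.b)^2 = 7^2 = 49
|a|^2 * |b|^2 = 51 * 26 = 1326
Result = 49 - 1326 = -1277


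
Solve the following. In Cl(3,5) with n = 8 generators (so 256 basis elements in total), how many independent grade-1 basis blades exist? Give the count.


Number of grade-k basis blades in Cl(p,q) with n = p + q is C(n, k).
n = 3 + 5 = 8
C(8, 1) = 8! / (1! * 7!)
= 40320 / (1 * 5040)
= 8


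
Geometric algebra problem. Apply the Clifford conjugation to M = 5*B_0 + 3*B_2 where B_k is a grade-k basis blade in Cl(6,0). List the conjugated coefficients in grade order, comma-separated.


Clifford conjugate sign for grade k: (-1)^(k(k+1)/2)
Grade 0: (-1)^(0*1/2) = (-1)^0 = 1, coeff 5 -> 5
Grade 2: (-1)^(2*3/2) = (-1)^3 = -1, coeff 3 -> -3
Conjugated coefficients: 5, -3


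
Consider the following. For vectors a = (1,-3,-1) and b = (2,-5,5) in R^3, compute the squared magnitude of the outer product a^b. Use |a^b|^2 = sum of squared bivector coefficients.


a wedge b = (a1*b2 - a2*b1)*e12 + (a1*b3 - a3*b1)*e13 + (a2*b3 - a3*b2)*e23
e12 coeff: 1*(-5) - (-3)*2 = -5 - (-6) = 1
e13 coeff: 1*5 - (-1)*2 = 5 - (-2) = 7
e23 coeff: (-3)*5 - (-1)*(-5) = -15 - 5 = -20
|a wedge b|^2 = 1^2 + 7^2 + (-20)^2
= 1 + 49 + 400
= 450


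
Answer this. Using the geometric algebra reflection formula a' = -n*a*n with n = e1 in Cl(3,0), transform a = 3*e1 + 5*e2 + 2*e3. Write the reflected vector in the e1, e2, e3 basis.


Reflection formula: a' = -n*a*n, with n = e1 (unit vector, n^2 = 1).
For reflection through hyperplane perp to e1:
The component along e1 flips sign, others stay.
a = (3, 5, 2)
a' = (-3, 5, 2)
a' = -3*e1 + 5*e2 + 2*e3


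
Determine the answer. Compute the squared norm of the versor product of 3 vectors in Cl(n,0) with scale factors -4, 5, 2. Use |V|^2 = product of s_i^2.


Each vector v_i has |v_i|^2 = s_i^2
Squared scales: (-4)^2 = 16, 5^2 = 25, 2^2 = 4
|V|^2 = 16 * 25 * 4
= 1600


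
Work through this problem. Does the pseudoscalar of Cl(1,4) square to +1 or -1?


The pseudoscalar I = e1...e_n (product of all n generators) of Cl(p,q) satisfies I^2 = (-1)^(q + n(n-1)/2).
p = 1, q = 4, n = p + q = 5
n(n-1)/2 = 5 * 4 / 2 = 10
Exponent = q + n(n-1)/2 = 4 + 10 = 14
I^2 = (-1)^14 = +1


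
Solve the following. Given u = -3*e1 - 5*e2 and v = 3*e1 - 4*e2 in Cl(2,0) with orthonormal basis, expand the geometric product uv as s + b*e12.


Expand: (-3*e1 - 5*e2)(3*e1 - 4*e2)
= (-3)*3*e1e1 + (-3)*(-4)*e1e2 + (-5)*3*e2e1 + (-5)*(-4)*e2e2
Using e1^2 = e2^2 = 1, e2e1 = -e1e2:
Scalar part s = (-3)*3 + (-5)*(-4) = -9 + 20 = 11
Bivector part b = (-3)*(-4) - (-5)*3 = 12 - (-15) = 27
uv = 11 + 27*e12


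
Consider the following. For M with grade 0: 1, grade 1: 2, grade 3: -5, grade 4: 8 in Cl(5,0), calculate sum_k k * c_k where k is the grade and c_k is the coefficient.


Grade-weighted sum = sum of grade_k * coefficient_k
0*1 = 0
1*2 = 2
3*(-5) = -15
4*8 = 32
Total = 0 + 2 + (-15) + 32 = 19


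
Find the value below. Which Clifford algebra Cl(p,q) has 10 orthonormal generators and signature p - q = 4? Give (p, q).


We need p + q = 10 and p - q = 4.
Adding: 2p = 10 + 4 = 14, so p = 7.
Then q = 10 - 7 = 3.
(p, q) = (7, 3)


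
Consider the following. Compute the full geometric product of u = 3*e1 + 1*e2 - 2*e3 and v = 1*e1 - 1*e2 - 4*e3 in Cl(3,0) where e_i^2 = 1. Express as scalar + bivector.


In Cl(3,0): e_i^2 = 1, e_ie_j = -e_je_i for i != j.
Scalar part = u . v = 3*1 + 1*(-1) + (-2)*(-4)
= 3 + (-1) + 8 = 10
e12 coeff = 3*(-1) - 1*1 = -3 - 1 = -4
e13 coeff = 3*(-4) - (-2)*1 = -12 - (-2) = -10
e23 coeff = 1*(-4) - (-2)*(-1) = -4 - 2 = -6
uv = 10 - 4*e12 - 10*e13 - 6*e23


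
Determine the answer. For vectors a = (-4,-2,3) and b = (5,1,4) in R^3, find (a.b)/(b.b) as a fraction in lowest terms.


Projection coefficient = (a . b) / (b . b)
a . b = (-4)*5 + (-2)*1 + 3*4
= -20 + (-2) + 12 = -10
b . b = 5^2 + 1^2 + 4^2
= 25 + 1 + 16 = 42
Coefficient = -10/42
In lowest terms: -5/21


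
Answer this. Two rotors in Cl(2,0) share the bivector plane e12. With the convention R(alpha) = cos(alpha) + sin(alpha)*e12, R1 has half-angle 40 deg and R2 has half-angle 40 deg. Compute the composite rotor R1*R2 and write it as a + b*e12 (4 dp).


Same-plane rotors commute and their half-angles add:
R1*R2 = cos(a1 + a2) + sin(a1 + a2)*e12.
a1 + a2 = 40 + 40 = 80 deg
cos(80 deg) = 0.1736
sin(80 deg) = 0.9848
R1*R2 = 0.1736 + 0.9848*e12


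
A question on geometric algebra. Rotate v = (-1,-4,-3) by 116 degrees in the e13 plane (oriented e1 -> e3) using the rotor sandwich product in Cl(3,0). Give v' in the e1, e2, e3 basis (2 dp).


Rotor R = cos(58deg) - sin(58deg)*e13
Rotation angle theta = 2 * 58 = 116 degrees in the e13 plane (e1 -> e3).
The component perpendicular to the plane (e2) is invariant: v'_2 = v2 = -4.00
cos(116deg) = -0.4384, sin(116deg) = 0.8988
v'_1 = v1*cos(theta) - v3*sin(theta) = -1*(-0.4384) - (-3)*0.8988 = 3.13
v'_3 = v1*sin(theta) + v3*cos(theta) = -1*0.8988 + (-3)*(-0.4384) = 0.42
v' = 3.13*e1 - 4.00*e2 + 0.42*e3


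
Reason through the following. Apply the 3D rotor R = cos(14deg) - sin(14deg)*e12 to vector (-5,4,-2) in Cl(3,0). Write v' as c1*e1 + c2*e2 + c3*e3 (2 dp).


Rotor R = cos(14deg) - sin(14deg)*e12
Rotation angle theta = 2 * 14 = 28 degrees in the e12 plane (e1 -> e2).
The component perpendicular to the plane (e3) is invariant: v'_3 = v3 = -2.00
cos(28deg) = 0.8829, sin(28deg) = 0.4695
v'_1 = v1*cos(theta) - v2*sin(theta) = -5*0.8829 - 4*0.4695 = -6.29
v'_2 = v1*sin(theta) + v2*cos(theta) = -5*0.4695 + 4*0.8829 = 1.18
v' = -6.29*e1 + 1.18*e2 - 2.00*e3


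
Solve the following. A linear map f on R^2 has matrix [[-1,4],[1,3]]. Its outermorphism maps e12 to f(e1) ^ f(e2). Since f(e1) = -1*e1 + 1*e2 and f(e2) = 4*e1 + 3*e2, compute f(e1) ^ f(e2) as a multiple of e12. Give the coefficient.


The outermorphism of a linear map f sends e1^e2 to f(e1)^f(e2).
f(e1) = -1*e1 + 1*e2
f(e2) = 4*e1 + 3*e2
f(e1) ^ f(e2) = (-1*e1 + 1*e2) ^ (4*e1 + 3*e2)
= (-1)*3*e12 + 1*4*e21
= (-3 - 4)*e12
= -7*e12
Coefficient = -7


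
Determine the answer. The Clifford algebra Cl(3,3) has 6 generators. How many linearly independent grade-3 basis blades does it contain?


Number of grade-k basis blades in Cl(p,q) with n = p + q is C(n, k).
n = 3 + 3 = 6
C(6, 3) = 6! / (3! * 3!)
= 720 / (6 * 6)
= 20


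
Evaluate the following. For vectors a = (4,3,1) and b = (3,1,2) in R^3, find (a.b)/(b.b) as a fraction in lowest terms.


Projection coefficient = (a . b) / (b . b)
a . b = 4*3 + 3*1 + 1*2
= 12 + 3 + 2 = 17
b . b = 3^2 + 1^2 + 2^2
= 9 + 1 + 4 = 14
Coefficient = 17/14
In lowest terms: 17/14


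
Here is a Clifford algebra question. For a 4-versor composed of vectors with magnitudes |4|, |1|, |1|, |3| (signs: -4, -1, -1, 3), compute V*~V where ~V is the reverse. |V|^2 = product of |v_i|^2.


Each vector v_i has |v_i|^2 = s_i^2
Squared scales: (-4)^2 = 16, (-1)^2 = 1, (-1)^2 = 1, 3^2 = 9
|V|^2 = 16 * 1 * 1 * 9
= 144


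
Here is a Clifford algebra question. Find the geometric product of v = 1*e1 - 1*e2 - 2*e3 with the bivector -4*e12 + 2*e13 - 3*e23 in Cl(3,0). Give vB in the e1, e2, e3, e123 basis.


vB has grade-1 (vector) and grade-3 (trivector) parts: vB = (v _| B) + (v ^ B).
Vector part <vB>_1:
  e1: -v2*b12 - v3*b13 = -(-1)*(-4) - (-2)*(2) = 0
  e2: v1*b12 - v3*b23 = (1)*(-4) - (-2)*(-3) = -10
  e3: v1*b13 + v2*b23 = (1)*(2) + (-1)*(-3) = 5
Trivector part <vB>_3:
  e123: v1*b23 - v2*b13 + v3*b12 = (1)*(-3) - (-1)*(2) + (-2)*(-4) = 7
vB = 0*e1 - 10*e2 + 5*e3 + 7*e123


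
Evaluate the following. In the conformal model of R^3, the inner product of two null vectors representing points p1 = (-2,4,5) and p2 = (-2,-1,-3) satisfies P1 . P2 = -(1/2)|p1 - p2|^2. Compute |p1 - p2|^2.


p1 - p2 = (0, 5, 8)
|p1 - p2|^2 = 0^2 + 5^2 + 8^2
= 0 + 25 + 64
= 89


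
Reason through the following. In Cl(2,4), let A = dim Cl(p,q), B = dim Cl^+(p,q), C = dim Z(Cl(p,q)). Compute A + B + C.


n = 2 + 4 = 6
Total dim = 2^6 = 64
Even subalgebra dim = 2^5 = 32
n is even, so center dim = 1
Sum = 64 + 32 + 1 = 97


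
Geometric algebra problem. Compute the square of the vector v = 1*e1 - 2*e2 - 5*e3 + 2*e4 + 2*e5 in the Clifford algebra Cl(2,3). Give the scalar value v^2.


v^2 = sum of c_i^2 * e_i^2
Positive signature terms (e_i^2 = +1): 1^2 + (-2)^2 = 5
Negative signature terms (e_j^2 = -1): (-5)^2 + 2^2 + 2^2 = 33
v^2 = 5 - 33 = -28


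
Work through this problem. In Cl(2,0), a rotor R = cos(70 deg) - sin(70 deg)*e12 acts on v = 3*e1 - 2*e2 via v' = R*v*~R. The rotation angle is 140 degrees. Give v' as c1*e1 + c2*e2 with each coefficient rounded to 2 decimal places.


Rotor R = cos(70deg) - sin(70deg)*e12
Rotation angle theta = 2 * 70 = 140 degrees
v' = R*v*~R rotates v by theta.
cos(140deg) = -0.7660, sin(140deg) = 0.6428
v'_1 = 3*cos(140deg) - (-2)*sin(140deg)
= 3*(-0.7660) - (-2)*0.6428
= -1.01
v'_2 = 3*sin(140deg) + (-2)*cos(140deg)
= 3*0.6428 + (-2)*(-0.7660)
= 3.46
v' = -1.01*e1 + 3.46*e2


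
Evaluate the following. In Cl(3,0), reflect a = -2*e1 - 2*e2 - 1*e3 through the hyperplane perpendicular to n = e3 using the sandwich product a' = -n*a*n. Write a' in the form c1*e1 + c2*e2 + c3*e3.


Reflection formula: a' = -n*a*n, with n = e3 (unit vector, n^2 = 1).
For reflection through hyperplane perp to e3:
The component along e3 flips sign, others stay.
a = (-2, -2, -1)
a' = (-2, -2, 1)
a' = -2*e1 - 2*e2 + 1*e3


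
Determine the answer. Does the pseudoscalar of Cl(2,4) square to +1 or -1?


The pseudoscalar I = e1...e_n (product of all n generators) of Cl(p,q) satisfies I^2 = (-1)^(q + n(n-1)/2).
p = 2, q = 4, n = p + q = 6
n(n-1)/2 = 6 * 5 / 2 = 15
Exponent = q + n(n-1)/2 = 4 + 15 = 19
I^2 = (-1)^19 = -1


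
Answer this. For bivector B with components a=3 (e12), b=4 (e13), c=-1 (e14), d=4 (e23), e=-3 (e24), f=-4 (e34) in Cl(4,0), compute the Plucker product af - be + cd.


Plucker relation: af - be + cd
a*f = 3*(-4) = -12
b*e = 4*(-3) = -12
c*d = (-1)*4 = -4
af - be + cd = -12 - (-12) + (-4)
= -4


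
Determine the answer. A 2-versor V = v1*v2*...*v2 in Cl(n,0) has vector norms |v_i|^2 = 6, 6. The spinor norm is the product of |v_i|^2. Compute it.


Spinor norm N(V) = |v1|^2 * |v2|^2 * ... * |v2|^2
= 6 * 6
Running product: 6, 36
N(V) = 36


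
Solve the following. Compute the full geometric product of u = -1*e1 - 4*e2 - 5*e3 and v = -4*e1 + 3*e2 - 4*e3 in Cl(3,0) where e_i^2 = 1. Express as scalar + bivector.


In Cl(3,0): e_i^2 = 1, e_ie_j = -e_je_i for i != j.
Scalar part = u . v = (-1)*(-4) + (-4)*3 + (-5)*(-4)
= 4 + (-12) + 20 = 12
e12 coeff = (-1)*3 - (-4)*(-4) = -3 - 16 = -19
e13 coeff = (-1)*(-4) - (-5)*(-4) = 4 - 20 = -16
e23 coeff = (-4)*(-4) - (-5)*3 = 16 - (-15) = 31
uv = 12 - 19*e12 - 16*e13 + 31*e23


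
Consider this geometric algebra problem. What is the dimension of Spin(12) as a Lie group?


Spin(n) double-covers SO(n); both have Lie algebra so(n) of dimension n(n-1)/2.
n = 12
n(n-1) = 12 * 11 = 132
dim Spin(12) = 132/2 = 66


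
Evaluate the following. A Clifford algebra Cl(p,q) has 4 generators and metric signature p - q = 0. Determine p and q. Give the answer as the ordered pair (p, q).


We need p + q = 4 and p - q = 0.
Adding: 2p = 4 + 0 = 4, so p = 2.
Then q = 4 - 2 = 2.
(p, q) = (2, 2)


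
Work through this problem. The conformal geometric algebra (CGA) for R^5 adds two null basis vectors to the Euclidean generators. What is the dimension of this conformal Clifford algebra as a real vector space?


The conformal model of R^5 uses Cl(6,1): the 5 Euclidean generators plus two extra orthogonal generators e+ (e+^2 = +1) and e- (e-^2 = -1), from which the null vectors e0, einf are built.
Number of generators m = 5 + 2 = 7.
dim Cl(p,q) = 2^m = 2^7 = 128


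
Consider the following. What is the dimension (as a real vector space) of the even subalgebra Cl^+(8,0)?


Even subalgebra dimension = 2^(n-1)
n = 8 + 0 = 8
2^(8 - 1) = 2^7 = 128
Verification: sum of C(8,k) for even k = 1 + 28 + 70 + 28 + 1 = 128
Result = 128


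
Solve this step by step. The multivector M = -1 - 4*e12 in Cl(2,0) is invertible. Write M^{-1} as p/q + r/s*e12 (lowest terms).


M = -1 - 4*e12, where e12^2 = -1.
Since M commutes with its reverse ~M = a - b*e12, M * ~M = a^2 - b^2*e12^2 = a^2 + b^2.
So M^{-1} = ~M / (a^2 + b^2) = (a - b*e12)/(a^2 + b^2).
a^2 + b^2 = 1 + 16 = 17
Scalar part = -1/17 = -1/17
Bivector coeff = 4/17 = 4/17
M^{-1} = -1/17 + 4/17*e12


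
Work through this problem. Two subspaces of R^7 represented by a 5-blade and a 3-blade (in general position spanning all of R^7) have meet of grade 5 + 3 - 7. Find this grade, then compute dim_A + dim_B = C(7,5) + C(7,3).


Meet grade = grade(A) + grade(B) - n
= 5 + 3 - 7 = 1
C(7,5) = 21
C(7,3) = 35
dim_A + dim_B = 21 + 35 = 56


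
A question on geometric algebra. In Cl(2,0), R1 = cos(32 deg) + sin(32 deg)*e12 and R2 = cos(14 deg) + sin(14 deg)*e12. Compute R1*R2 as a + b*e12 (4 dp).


Same-plane rotors commute and their half-angles add:
R1*R2 = cos(a1 + a2) + sin(a1 + a2)*e12.
a1 + a2 = 32 + 14 = 46 deg
cos(46 deg) = 0.6947
sin(46 deg) = 0.7193
R1*R2 = 0.6947 + 0.7193*e12


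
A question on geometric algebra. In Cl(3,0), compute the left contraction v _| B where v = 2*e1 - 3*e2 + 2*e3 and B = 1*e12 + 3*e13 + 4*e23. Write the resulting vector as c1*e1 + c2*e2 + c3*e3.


Left contraction v _| B = <vB>_1 (grade-1 part of the geometric product vB).
Using e1_|e12 = e2, e2_|e12 = -e1, e1_|e13 = e3, e3_|e13 = -e1, e2_|e23 = e3, e3_|e23 = -e2:
e1 coeff: -v2*b12 - v3*b13 = -(-3)*(1) - (2)*(3) = -3
e2 coeff: v1*b12 - v3*b23 = (2)*(1) - (2)*(4) = -6
e3 coeff: v1*b13 + v2*b23 = (2)*(3) + (-3)*(4) = -6
v _| B = -3*e1 - 6*e2 - 6*e3


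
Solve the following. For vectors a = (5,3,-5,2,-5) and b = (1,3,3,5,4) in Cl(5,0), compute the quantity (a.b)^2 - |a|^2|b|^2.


a . b = 5*1 + 3*3 + (-5)*3 + 2*5 + (-5)*4
= 5 + 9 + (-15) + 10 + (-20) = -11
|a|^2 = 5^2 + 3^2 + (-5)^2 + 2^2 + (-5)^2 = 88
|b|^2 = 1^2 + 3^2 + 3^2 + 5^2 + 4^2 = 60
(a.b)^2 = (-11)^2 = 121
|a|^2 * |b|^2 = 88 * 60 = 5280
Result = 121 - 5280 = -5159


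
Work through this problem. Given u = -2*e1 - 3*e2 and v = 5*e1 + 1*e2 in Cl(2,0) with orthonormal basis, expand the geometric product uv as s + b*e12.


Expand: (-2*e1 - 3*e2)(5*e1 + 1*e2)
= (-2)*5*e1e1 + (-2)*1*e1e2 + (-3)*5*e2e1 + (-3)*1*e2e2
Using e1^2 = e2^2 = 1, e2e1 = -e1e2:
Scalar part s = (-2)*5 + (-3)*1 = -10 + (-3) = -13
Bivector part b = (-2)*1 - (-3)*5 = -2 - (-15) = 13
uv = -13 + 13*e12


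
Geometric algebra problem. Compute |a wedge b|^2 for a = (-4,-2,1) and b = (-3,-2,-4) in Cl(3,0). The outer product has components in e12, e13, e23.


a wedge b = (a1*b2 - a2*b1)*e12 + (a1*b3 - a3*b1)*e13 + (a2*b3 - a3*b2)*e23
e12 coeff: (-4)*(-2) - (-2)*(-3) = 8 - 6 = 2
e13 coeff: (-4)*(-4) - 1*(-3) = 16 - (-3) = 19
e23 coeff: (-2)*(-4) - 1*(-2) = 8 - (-2) = 10
|a wedge b|^2 = 2^2 + 19^2 + 10^2
= 4 + 361 + 100
= 465


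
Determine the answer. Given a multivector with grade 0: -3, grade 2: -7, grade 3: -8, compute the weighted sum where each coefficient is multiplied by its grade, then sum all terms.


Grade-weighted sum = sum of grade_k * coefficient_k
0*(-3) = 0
2*(-7) = -14
3*(-8) = -24
Total = 0 + (-14) + (-24) = -38


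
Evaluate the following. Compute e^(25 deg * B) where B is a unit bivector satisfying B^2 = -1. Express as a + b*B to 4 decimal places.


For a unit bivector B with B^2 = -1, the exponential series gives
e^(theta*B) = cos(theta) + sin(theta)*B (the GA analogue of Euler's formula).
theta = 25 degrees = 0.436332 rad
cos(25 deg) = 0.9063
sin(25 deg) = 0.4226
exp(theta*B) = 0.9063 + 0.4226*B


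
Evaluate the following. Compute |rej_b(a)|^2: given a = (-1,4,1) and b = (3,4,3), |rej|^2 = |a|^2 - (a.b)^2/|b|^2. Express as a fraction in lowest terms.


|a|^2 = (-1)^2 + 4^2 + 1^2 = 18
|b|^2 = 3^2 + 4^2 + 3^2 = 34
a . b = (-1)*3 + 4*4 + 1*3 = 16
(a.b)^2 = 16^2 = 256
|rej|^2 = 18 - 256/34
= (612 - 256)/34
= 356/34
In lowest terms: 178/17


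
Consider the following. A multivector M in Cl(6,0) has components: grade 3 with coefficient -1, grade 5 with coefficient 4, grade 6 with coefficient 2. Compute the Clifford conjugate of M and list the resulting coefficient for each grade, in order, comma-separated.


Clifford conjugate sign for grade k: (-1)^(k(k+1)/2)
Grade 3: (-1)^(3*4/2) = (-1)^6 = 1, coeff -1 -> -1
Grade 5: (-1)^(5*6/2) = (-1)^15 = -1, coeff 4 -> -4
Grade 6: (-1)^(6*7/2) = (-1)^21 = -1, coeff 2 -> -2
Conjugated coefficients: -1, -4, -2


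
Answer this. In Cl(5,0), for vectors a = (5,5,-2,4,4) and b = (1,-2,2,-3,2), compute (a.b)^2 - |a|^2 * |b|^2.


a . b = 5*1 + 5*(-2) + (-2)*2 + 4*(-3) + 4*2
= 5 + (-10) + (-4) + (-12) + 8 = -13
|a|^2 = 5^2 + 5^2 + (-2)^2 + 4^2 + 4^2 = 86
|b|^2 = 1^2 + (-2)^2 + 2^2 + (-3)^2 + 2^2 = 22
(a.b)^2 = (-13)^2 = 169
|a|^2 * |b|^2 = 86 * 22 = 1892
Result = 169 - 1892 = -1723


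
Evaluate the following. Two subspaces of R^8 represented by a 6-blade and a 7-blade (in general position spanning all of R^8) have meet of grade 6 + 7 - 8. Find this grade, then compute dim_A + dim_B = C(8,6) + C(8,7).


Meet grade = grade(A) + grade(B) - n
= 6 + 7 - 8 = 5
C(8,6) = 28
C(8,7) = 8
dim_A + dim_B = 28 + 8 = 36


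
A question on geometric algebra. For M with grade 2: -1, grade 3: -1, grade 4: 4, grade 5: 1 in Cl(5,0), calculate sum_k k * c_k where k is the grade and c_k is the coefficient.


Grade-weighted sum = sum of grade_k * coefficient_k
2*(-1) = -2
3*(-1) = -3
4*4 = 16
5*1 = 5
Total = -2 + (-3) + 16 + 5 = 16


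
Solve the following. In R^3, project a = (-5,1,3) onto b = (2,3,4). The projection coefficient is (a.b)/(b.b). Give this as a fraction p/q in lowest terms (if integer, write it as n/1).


Projection coefficient = (a . b) / (b . b)
a . b = (-5)*2 + 1*3 + 3*4
= -10 + 3 + 12 = 5
b . b = 2^2 + 3^2 + 4^2
= 4 + 9 + 16 = 29
Coefficient = 5/29
In lowest terms: 5/29


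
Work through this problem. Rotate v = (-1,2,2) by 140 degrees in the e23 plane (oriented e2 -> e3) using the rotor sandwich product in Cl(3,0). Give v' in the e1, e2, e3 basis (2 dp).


Rotor R = cos(70deg) - sin(70deg)*e23
Rotation angle theta = 2 * 70 = 140 degrees in the e23 plane (e2 -> e3).
The component perpendicular to the plane (e1) is invariant: v'_1 = v1 = -1.00
cos(140deg) = -0.7660, sin(140deg) = 0.6428
v'_2 = v2*cos(theta) - v3*sin(theta) = 2*(-0.7660) - 2*0.6428 = -2.82
v'_3 = v2*sin(theta) + v3*cos(theta) = 2*0.6428 + 2*(-0.7660) = -0.25
v' = -1.00*e1 - 2.82*e2 - 0.25*e3


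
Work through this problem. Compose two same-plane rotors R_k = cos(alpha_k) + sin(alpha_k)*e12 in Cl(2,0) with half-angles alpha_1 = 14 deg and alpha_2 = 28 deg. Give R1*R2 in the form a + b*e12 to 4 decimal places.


Same-plane rotors commute and their half-angles add:
R1*R2 = cos(a1 + a2) + sin(a1 + a2)*e12.
a1 + a2 = 14 + 28 = 42 deg
cos(42 deg) = 0.7431
sin(42 deg) = 0.6691
R1*R2 = 0.7431 + 0.6691*e12


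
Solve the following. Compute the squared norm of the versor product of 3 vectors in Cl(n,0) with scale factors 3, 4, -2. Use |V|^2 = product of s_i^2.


Each vector v_i has |v_i|^2 = s_i^2
Squared scales: 3^2 = 9, 4^2 = 16, (-2)^2 = 4
|V|^2 = 9 * 16 * 4
= 576


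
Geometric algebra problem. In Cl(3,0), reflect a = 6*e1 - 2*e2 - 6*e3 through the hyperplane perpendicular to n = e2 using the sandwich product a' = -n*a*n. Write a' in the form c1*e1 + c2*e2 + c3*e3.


Reflection formula: a' = -n*a*n, with n = e2 (unit vector, n^2 = 1).
For reflection through hyperplane perp to e2:
The component along e2 flips sign, others stay.
a = (6, -2, -6)
a' = (6, 2, -6)
a' = 6*e1 + 2*e2 - 6*e3


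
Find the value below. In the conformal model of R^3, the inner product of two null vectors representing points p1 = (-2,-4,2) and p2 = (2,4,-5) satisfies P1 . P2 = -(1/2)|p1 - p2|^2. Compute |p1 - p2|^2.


p1 - p2 = (-4, -8, 7)
|p1 - p2|^2 = (-4)^2 + (-8)^2 + 7^2
= 16 + 64 + 49
= 129


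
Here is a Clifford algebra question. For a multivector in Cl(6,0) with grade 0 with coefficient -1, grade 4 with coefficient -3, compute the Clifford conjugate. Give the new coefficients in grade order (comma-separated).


Clifford conjugate sign for grade k: (-1)^(k(k+1)/2)
Grade 0: (-1)^(0*1/2) = (-1)^0 = 1, coeff -1 -> -1
Grade 4: (-1)^(4*5/2) = (-1)^10 = 1, coeff -3 -> -3
Conjugated coefficients: -1, -3


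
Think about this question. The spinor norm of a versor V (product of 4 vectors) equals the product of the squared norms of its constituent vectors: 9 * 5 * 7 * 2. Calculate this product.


Spinor norm N(V) = |v1|^2 * |v2|^2 * ... * |v4|^2
= 9 * 5 * 7 * 2
Running product: 9, 45, 315, 630
N(V) = 630


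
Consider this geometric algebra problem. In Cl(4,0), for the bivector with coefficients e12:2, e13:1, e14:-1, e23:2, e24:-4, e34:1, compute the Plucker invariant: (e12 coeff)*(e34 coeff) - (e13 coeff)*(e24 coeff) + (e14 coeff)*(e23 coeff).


Plucker relation: af - be + cd
a*f = 2*1 = 2
b*e = 1*(-4) = -4
c*d = (-1)*2 = -2
af - be + cd = 2 - (-4) + (-2)
= 4


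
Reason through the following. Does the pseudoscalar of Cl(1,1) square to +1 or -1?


The pseudoscalar I = e1...e_n (product of all n generators) of Cl(p,q) satisfies I^2 = (-1)^(q + n(n-1)/2).
p = 1, q = 1, n = p + q = 2
n(n-1)/2 = 2 * 1 / 2 = 1
Exponent = q + n(n-1)/2 = 1 + 1 = 2
I^2 = (-1)^2 = +1


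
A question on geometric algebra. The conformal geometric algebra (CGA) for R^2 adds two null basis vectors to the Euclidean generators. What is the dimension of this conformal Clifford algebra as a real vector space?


The conformal model of R^2 uses Cl(3,1): the 2 Euclidean generators plus two extra orthogonal generators e+ (e+^2 = +1) and e- (e-^2 = -1), from which the null vectors e0, einf are built.
Number of generators m = 2 + 2 = 4.
dim Cl(p,q) = 2^m = 2^4 = 16


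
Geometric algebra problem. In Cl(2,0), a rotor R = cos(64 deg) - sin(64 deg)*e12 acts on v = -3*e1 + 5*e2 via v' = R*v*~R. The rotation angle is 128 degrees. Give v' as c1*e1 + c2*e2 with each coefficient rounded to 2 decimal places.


Rotor R = cos(64deg) - sin(64deg)*e12
Rotation angle theta = 2 * 64 = 128 degrees
v' = R*v*~R rotates v by theta.
cos(128deg) = -0.6157, sin(128deg) = 0.7880
v'_1 = -3*cos(128deg) - 5*sin(128deg)
= -3*(-0.6157) - 5*0.7880
= -2.09
v'_2 = -3*sin(128deg) + 5*cos(128deg)
= -3*0.7880 + 5*(-0.6157)
= -5.44
v' = -2.09*e1 - 5.44*e2


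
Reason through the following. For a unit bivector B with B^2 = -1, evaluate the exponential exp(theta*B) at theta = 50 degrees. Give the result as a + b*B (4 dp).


For a unit bivector B with B^2 = -1, the exponential series gives
e^(theta*B) = cos(theta) + sin(theta)*B (the GA analogue of Euler's formula).
theta = 50 degrees = 0.872665 rad
cos(50 deg) = 0.6428
sin(50 deg) = 0.7660
exp(theta*B) = 0.6428 + 0.7660*B


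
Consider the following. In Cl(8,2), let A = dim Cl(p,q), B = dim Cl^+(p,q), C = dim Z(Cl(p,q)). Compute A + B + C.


n = 8 + 2 = 10
Total dim = 2^10 = 1024
Even subalgebra dim = 2^9 = 512
n is even, so center dim = 1
Sum = 1024 + 512 + 1 = 1537


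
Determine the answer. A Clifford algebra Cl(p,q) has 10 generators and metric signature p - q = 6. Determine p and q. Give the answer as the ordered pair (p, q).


We need p + q = 10 and p - q = 6.
Adding: 2p = 10 + 6 = 16, so p = 8.
Then q = 10 - 8 = 2.
(p, q) = (8, 2)


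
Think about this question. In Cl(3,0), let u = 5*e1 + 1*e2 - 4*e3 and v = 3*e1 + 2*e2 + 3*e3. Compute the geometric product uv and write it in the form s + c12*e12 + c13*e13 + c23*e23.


In Cl(3,0): e_i^2 = 1, e_ie_j = -e_je_i for i != j.
Scalar part = u . v = 5*3 + 1*2 + (-4)*3
= 15 + 2 + (-12) = 5
e12 coeff = 5*2 - 1*3 = 10 - 3 = 7
e13 coeff = 5*3 - (-4)*3 = 15 - (-12) = 27
e23 coeff = 1*3 - (-4)*2 = 3 - (-8) = 11
uv = 5 + 7*e12 + 27*e13 + 11*e23


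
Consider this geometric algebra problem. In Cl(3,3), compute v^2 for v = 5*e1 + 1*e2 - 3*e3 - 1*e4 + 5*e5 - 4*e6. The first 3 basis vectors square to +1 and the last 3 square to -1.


v^2 = sum of c_i^2 * e_i^2
Positive signature terms (e_i^2 = +1): 5^2 + 1^2 + (-3)^2 = 35
Negative signature terms (e_j^2 = -1): (-1)^2 + 5^2 + (-4)^2 = 42
v^2 = 35 - 42 = -7


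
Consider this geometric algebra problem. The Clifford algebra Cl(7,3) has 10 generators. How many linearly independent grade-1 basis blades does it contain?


Number of grade-k basis blades in Cl(p,q) with n = p + q is C(n, k).
n = 7 + 3 = 10
C(10, 1) = 10! / (1! * 9!)
= 3628800 / (1 * 362880)
= 10


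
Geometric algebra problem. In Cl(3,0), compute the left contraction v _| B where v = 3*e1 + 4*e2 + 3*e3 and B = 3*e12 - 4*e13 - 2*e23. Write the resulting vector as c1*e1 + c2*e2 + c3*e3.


Left contraction v _| B = <vB>_1 (grade-1 part of the geometric product vB).
Using e1_|e12 = e2, e2_|e12 = -e1, e1_|e13 = e3, e3_|e13 = -e1, e2_|e23 = e3, e3_|e23 = -e2:
e1 coeff: -v2*b12 - v3*b13 = -(4)*(3) - (3)*(-4) = 0
e2 coeff: v1*b12 - v3*b23 = (3)*(3) - (3)*(-2) = 15
e3 coeff: v1*b13 + v2*b23 = (3)*(-4) + (4)*(-2) = -20
v _| B = 0*e1 + 15*e2 - 20*e3


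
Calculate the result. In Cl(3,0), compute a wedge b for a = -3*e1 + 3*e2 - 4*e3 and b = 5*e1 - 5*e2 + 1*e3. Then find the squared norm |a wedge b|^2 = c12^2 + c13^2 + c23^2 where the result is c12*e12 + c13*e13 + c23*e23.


a wedge b = (a1*b2 - a2*b1)*e12 + (a1*b3 - a3*b1)*e13 + (a2*b3 - a3*b2)*e23
e12 coeff: (-3)*(-5) - 3*5 = 15 - 15 = 0
e13 coeff: (-3)*1 - (-4)*5 = -3 - (-20) = 17
e23 coeff: 3*1 - (-4)*(-5) = 3 - 20 = -17
|a wedge b|^2 = 0^2 + 17^2 + (-17)^2
= 0 + 289 + 289
= 578
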